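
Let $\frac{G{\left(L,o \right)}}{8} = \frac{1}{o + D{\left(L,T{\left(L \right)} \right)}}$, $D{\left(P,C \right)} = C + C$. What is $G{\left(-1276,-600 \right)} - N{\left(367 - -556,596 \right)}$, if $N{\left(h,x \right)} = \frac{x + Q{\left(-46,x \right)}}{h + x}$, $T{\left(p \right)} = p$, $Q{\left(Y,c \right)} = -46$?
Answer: $- \frac{218219}{598486} \approx -0.36462$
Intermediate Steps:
$N{\left(h,x \right)} = \frac{-46 + x}{h + x}$ ($N{\left(h,x \right)} = \frac{x - 46}{h + x} = \frac{-46 + x}{h + x}$)
$D{\left(P,C \right)} = 2 C$
$G{\left(L,o \right)} = \frac{8}{o + 2 L}$
$G{\left(-1276,-600 \right)} - N{\left(367 - -556,596 \right)} = \frac{8}{-600 + 2 \left(-1276\right)} - \frac{-46 + 596}{\left(367 - -556\right) + 596} = \frac{8}{-600 - 2552} - \frac{1}{\left(367 + 556\right) + 596} \cdot 550 = \frac{8}{-3152} - \frac{1}{923 + 596} \cdot 550 = 8 \left(- \frac{1}{3152}\right) - \frac{1}{1519} \cdot 550 = - \frac{1}{394} - \frac{1}{1519} \cdot 550 = - \frac{1}{394} - \frac{550}{1519} = - \frac{218219}{598486}$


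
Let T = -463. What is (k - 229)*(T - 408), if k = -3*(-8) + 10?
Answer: 169845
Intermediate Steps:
k = 34 (k = 24 + 10 = 34)
(k - 229)*(T - 408) = (34 - 229)*(-463 - 408) = -195*(-871) = 169845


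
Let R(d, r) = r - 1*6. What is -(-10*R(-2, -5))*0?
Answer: 0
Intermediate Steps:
R(d, r) = -6 + r (R(d, r) = r - 6 = -6 + r)
-(-10*R(-2, -5))*0 = -(-10*(-6 - 5))*0 = -(-10*(-11))*0 = -110*0 = -1*0 = 0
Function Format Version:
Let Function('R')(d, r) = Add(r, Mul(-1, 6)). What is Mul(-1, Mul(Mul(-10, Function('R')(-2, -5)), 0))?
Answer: 0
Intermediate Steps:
Function('R')(d, r) = Add(-6, r) (Function('R')(d, r) = Add(r, -6) = Add(-6, r))
Mul(-1, Mul(Mul(-10, Function('R')(-2, -5)), 0)) = Mul(-1, Mul(Mul(-10, Add(-6, -5)), 0)) = Mul(-1, Mul(Mul(-10, -11), 0)) = Mul(-1, Mul(110, 0)) = Mul(-1, 0) = 0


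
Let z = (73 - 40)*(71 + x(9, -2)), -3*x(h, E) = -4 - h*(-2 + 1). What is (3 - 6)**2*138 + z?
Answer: 3530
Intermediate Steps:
x(h, E) = 4/3 - h/3 (x(h, E) = -(-4 - h*(-2 + 1))/3 = -(-4 - h*(-1))/3 = -(-4 - (-1)*h)/3 = -(-4 + h)/3 = 4/3 - h/3)
z = 2288 (z = (73 - 40)*(71 + (4/3 - 1/3*9)) = 33*(71 + (4/3 - 3)) = 33*(71 - 5/3) = 33*(208/3) = 2288)
(3 - 6)**2*138 + z = (3 - 6)**2*138 + 2288 = (-3)**2*138 + 2288 = 9*138 + 2288 = 1242 + 2288 = 3530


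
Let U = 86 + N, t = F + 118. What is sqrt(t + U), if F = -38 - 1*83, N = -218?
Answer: 3*I*sqrt(15) ≈ 11.619*I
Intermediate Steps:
F = -121 (F = -38 - 83 = -121)
t = -3 (t = -121 + 118 = -3)
U = -132 (U = 86 - 218 = -132)
sqrt(t + U) = sqrt(-3 - 132) = sqrt(-135) = 3*I*sqrt(15)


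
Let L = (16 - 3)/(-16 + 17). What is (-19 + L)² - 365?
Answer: -329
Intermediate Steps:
L = 13 (L = 13/1 = 13*1 = 13)
(-19 + L)² - 365 = (-19 + 13)² - 365 = (-6)² - 365 = 36 - 365 = -329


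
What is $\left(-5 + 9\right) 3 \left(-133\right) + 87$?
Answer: $-1509$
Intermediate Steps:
$\left(-5 + 9\right) 3 \left(-133\right) + 87 = 4 \cdot 3 \left(-133\right) + 87 = 12 \left(-133\right) + 87 = -1596 + 87 = -1509$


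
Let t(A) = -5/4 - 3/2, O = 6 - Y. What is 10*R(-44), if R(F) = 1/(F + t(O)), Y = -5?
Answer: -40/187 ≈ -0.21390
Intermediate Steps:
O = 11 (O = 6 - 1*(-5) = 6 + 5 = 11)
t(A) = -11/4 (t(A) = -5*¼ - 3*½ = -5/4 - 3/2 = -11/4)
R(F) = 1/(-11/4 + F) (R(F) = 1/(F - 11/4) = 1/(-11/4 + F))
10*R(-44) = 10*(4/(-11 + 4*(-44))) = 10*(4/(-11 - 176)) = 10*(4/(-187)) = 10*(4*(-1/187)) = 10*(-4/187) = -40/187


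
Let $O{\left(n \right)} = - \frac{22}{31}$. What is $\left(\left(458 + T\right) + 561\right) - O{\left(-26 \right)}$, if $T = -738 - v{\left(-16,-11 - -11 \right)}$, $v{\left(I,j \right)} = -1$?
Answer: $\frac{8764}{31} \approx 282.71$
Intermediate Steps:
$O{\left(n \right)} = - \frac{22}{31}$ ($O{\left(n \right)} = \left(-22\right) \frac{1}{31} = - \frac{22}{31}$)
$T = -737$ ($T = -738 - -1 = -738 + 1 = -737$)
$\left(\left(458 + T\right) + 561\right) - O{\left(-26 \right)} = \left(\left(458 - 737\right) + 561\right) - - \frac{22}{31} = \left(-279 + 561\right) + \frac{22}{31} = 282 + \frac{22}{31} = \frac{8764}{31}$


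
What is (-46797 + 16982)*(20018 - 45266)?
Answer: 752769120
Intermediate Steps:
(-46797 + 16982)*(20018 - 45266) = -29815*(-25248) = 752769120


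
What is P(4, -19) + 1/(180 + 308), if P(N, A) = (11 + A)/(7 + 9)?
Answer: -243/488 ≈ -0.49795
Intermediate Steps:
P(N, A) = 11/16 + A/16 (P(N, A) = (11 + A)/16 = (11 + A)*(1/16) = 11/16 + A/16)
P(4, -19) + 1/(180 + 308) = (11/16 + (1/16)*(-19)) + 1/(180 + 308) = (11/16 - 19/16) + 1/488 = -½ + 1/488 = -243/488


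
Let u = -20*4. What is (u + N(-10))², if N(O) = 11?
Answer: 4761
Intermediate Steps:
u = -80
(u + N(-10))² = (-80 + 11)² = (-69)² = 4761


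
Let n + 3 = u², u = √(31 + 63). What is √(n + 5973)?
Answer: 4*√379 ≈ 77.872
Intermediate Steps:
u = √94 ≈ 9.6954
n = 91 (n = -3 + (√94)² = -3 + 94 = 91)
√(n + 5973) = √(91 + 5973) = √6064 = 4*√379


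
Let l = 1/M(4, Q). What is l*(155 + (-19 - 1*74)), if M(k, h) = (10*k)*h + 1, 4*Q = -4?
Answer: -62/39 ≈ -1.5897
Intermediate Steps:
Q = -1 (Q = (¼)*(-4) = -1)
M(k, h) = 1 + 10*h*k (M(k, h) = 10*h*k + 1 = 1 + 10*h*k)
l = -1/39 (l = 1/(1 + 10*(-1)*4) = 1/(1 - 40) = 1/(-39) = -1/39 ≈ -0.025641)
l*(155 + (-19 - 1*74)) = -(155 + (-19 - 1*74))/39 = -(155 + (-19 - 74))/39 = -(155 - 93)/39 = -1/39*62 = -62/39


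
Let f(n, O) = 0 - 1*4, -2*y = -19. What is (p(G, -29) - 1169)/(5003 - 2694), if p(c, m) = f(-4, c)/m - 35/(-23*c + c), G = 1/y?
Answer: -1472183/2946284 ≈ -0.49967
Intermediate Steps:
y = 19/2 (y = -½*(-19) = 19/2 ≈ 9.5000)
f(n, O) = -4 (f(n, O) = 0 - 4 = -4)
G = 2/19 (G = 1/(19/2) = 2/19 ≈ 0.10526)
p(c, m) = -4/m + 35/(22*c) (p(c, m) = -4/m - 35/(-23*c + c) = -4/m - 35*(-1/(22*c)) = -4/m - (-35)/(22*c) = -4/m + 35/(22*c))
(p(G, -29) - 1169)/(5003 - 2694) = ((-4/(-29) + 35/(22*(2/19))) - 1169)/(5003 - 2694) = ((-4*(-1/29) + (35/22)*(19/2)) - 1169)/2309 = ((4/29 + 665/44) - 1169)*(1/2309) = (19461/1276 - 1169)*(1/2309) = -1472183/1276*1/2309 = -1472183/2946284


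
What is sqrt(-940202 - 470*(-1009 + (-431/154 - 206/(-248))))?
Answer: I*sqrt(10598921830882)/4774 ≈ 681.94*I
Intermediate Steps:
sqrt(-940202 - 470*(-1009 + (-431/154 - 206/(-248)))) = sqrt(-940202 - 470*(-1009 + (-431*1/154 - 206*(-1/248)))) = sqrt(-940202 - 470*(-1009 + (-431/154 + 103/124))) = sqrt(-940202 - 470*(-1009 - 18791/9548)) = sqrt(-940202 - 470*(-9652723/9548)) = sqrt(-940202 + 2268389905/4774) = sqrt(-2220134443/4774) = I*sqrt(10598921830882)/4774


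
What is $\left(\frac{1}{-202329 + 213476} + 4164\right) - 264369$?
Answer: $- \frac{2900505134}{11147} \approx -2.6021 \cdot 10^{5}$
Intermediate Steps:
$\left(\frac{1}{-202329 + 213476} + 4164\right) - 264369 = \left(\frac{1}{11147} + 4164\right) - 264369 = \frac{46416109}{11147} - 264369 = - \frac{2900505134}{11147}$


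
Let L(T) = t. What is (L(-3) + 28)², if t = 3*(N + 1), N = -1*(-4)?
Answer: 1849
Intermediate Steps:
N = 4
t = 15 (t = 3*(4 + 1) = 3*5 = 15)
L(T) = 15
(L(-3) + 28)² = (15 + 28)² = 43² = 1849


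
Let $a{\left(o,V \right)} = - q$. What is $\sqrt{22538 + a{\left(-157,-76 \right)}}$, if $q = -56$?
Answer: $\sqrt{22594} \approx 150.31$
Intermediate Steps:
$a{\left(o,V \right)} = 56$ ($a{\left(o,V \right)} = \left(-1\right) \left(-56\right) = 56$)
$\sqrt{22538 + a{\left(-157,-76 \right)}} = \sqrt{22538 + 56} = \sqrt{22594}$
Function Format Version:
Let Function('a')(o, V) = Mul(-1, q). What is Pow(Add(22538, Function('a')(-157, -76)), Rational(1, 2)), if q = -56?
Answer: Pow(22594, Rational(1, 2)) ≈ 150.31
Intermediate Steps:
Function('a')(o, V) = 56 (Function('a')(o, V) = Mul(-1, -56) = 56)
Pow(Add(22538, Function('a')(-157, -76)), Rational(1, 2)) = Pow(Add(22538, 56), Rational(1, 2)) = Pow(22594, Rational(1, 2))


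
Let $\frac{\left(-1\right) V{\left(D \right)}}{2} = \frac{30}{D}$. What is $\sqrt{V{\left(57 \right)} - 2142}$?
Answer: $\frac{i \sqrt{773642}}{19} \approx 46.293 i$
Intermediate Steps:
$V{\left(D \right)} = - \frac{60}{D}$ ($V{\left(D \right)} = - 2 \frac{30}{D} = - \frac{60}{D}$)
$\sqrt{V{\left(57 \right)} - 2142} = \sqrt{- \frac{60}{57} - 2142} = \sqrt{\left(-60\right) \frac{1}{57} - 2142} = \sqrt{- \frac{20}{19} - 2142} = \sqrt{- \frac{40718}{19}} = \frac{i \sqrt{773642}}{19}$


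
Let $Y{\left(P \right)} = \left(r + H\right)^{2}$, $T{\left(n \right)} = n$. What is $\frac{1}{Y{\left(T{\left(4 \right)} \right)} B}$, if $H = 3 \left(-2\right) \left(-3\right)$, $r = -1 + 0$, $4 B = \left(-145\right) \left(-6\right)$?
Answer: $\frac{2}{125715} \approx 1.5909 \cdot 10^{-5}$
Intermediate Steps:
$B = \frac{435}{2}$ ($B = \frac{\left(-145\right) \left(-6\right)}{4} = \frac{1}{4} \cdot 870 = \frac{435}{2} \approx 217.5$)
$r = -1$
$H = 18$ ($H = \left(-6\right) \left(-3\right) = 18$)
$Y{\left(P \right)} = 289$ ($Y{\left(P \right)} = \left(-1 + 18\right)^{2} = 17^{2} = 289$)
$\frac{1}{Y{\left(T{\left(4 \right)} \right)} B} = \frac{1}{289 \cdot \frac{435}{2}} = \frac{1}{\frac{125715}{2}} = \frac{2}{125715}$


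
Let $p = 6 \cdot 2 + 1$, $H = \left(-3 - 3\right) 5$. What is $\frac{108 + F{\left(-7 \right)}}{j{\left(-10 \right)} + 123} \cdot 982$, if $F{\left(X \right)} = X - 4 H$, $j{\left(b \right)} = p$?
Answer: $\frac{6383}{4} \approx 1595.8$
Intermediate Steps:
$H = -30$ ($H = \left(-6\right) 5 = -30$)
$p = 13$ ($p = 12 + 1 = 13$)
$j{\left(b \right)} = 13$
$F{\left(X \right)} = 120 + X$ ($F{\left(X \right)} = X - -120 = X + 120 = 120 + X$)
$\frac{108 + F{\left(-7 \right)}}{j{\left(-10 \right)} + 123} \cdot 982 = \frac{108 + \left(120 - 7\right)}{13 + 123} \cdot 982 = \frac{108 + 113}{136} \cdot 982 = 221 \cdot \frac{1}{136} \cdot 982 = \frac{13}{8} \cdot 982 = \frac{6383}{4}$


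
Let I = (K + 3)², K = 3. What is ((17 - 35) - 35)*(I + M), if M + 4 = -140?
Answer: 5724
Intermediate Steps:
M = -144 (M = -4 - 140 = -144)
I = 36 (I = (3 + 3)² = 6² = 36)
((17 - 35) - 35)*(I + M) = ((17 - 35) - 35)*(36 - 144) = (-18 - 35)*(-108) = -53*(-108) = 5724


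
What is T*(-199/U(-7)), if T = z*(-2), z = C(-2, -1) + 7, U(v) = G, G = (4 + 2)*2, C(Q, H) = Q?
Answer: 995/6 ≈ 165.83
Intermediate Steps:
G = 12 (G = 6*2 = 12)
U(v) = 12
z = 5 (z = -2 + 7 = 5)
T = -10 (T = 5*(-2) = -10)
T*(-199/U(-7)) = -(-1990)/12 = -10*(-199/12) = 995/6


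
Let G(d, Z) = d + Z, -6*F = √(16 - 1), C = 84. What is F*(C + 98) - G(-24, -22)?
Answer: 46 - 91*√15/3 ≈ -71.480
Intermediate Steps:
F = -√15/6 (F = -√(16 - 1)/6 = -√15/6 ≈ -0.64550)
G(d, Z) = Z + d
F*(C + 98) - G(-24, -22) = (-√15/6)*(84 + 98) - (-22 - 24) = -√15/6*182 - 1*(-46) = -91*√15/3 + 46 = 46 - 91*√15/3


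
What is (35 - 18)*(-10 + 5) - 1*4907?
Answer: -4992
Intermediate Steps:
(35 - 18)*(-10 + 5) - 1*4907 = 17*(-5) - 4907 = -85 - 4907 = -4992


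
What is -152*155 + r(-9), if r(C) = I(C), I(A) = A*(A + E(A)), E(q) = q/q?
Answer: -23488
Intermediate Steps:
E(q) = 1
I(A) = A*(1 + A) (I(A) = A*(A + 1) = A*(1 + A))
r(C) = C*(1 + C)
-152*155 + r(-9) = -152*155 - 9*(1 - 9) = -23560 - 9*(-8) = -23560 + 72 = -23488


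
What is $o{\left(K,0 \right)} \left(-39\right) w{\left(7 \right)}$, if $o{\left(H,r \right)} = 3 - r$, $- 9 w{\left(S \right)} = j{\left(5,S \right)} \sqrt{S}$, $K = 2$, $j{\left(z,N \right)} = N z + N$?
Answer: $546 \sqrt{7} \approx 1444.6$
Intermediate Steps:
$j{\left(z,N \right)} = N + N z$
$w{\left(S \right)} = - \frac{2 S^{\frac{3}{2}}}{3}$ ($w{\left(S \right)} = - \frac{S \left(1 + 5\right) \sqrt{S}}{9} = - \frac{S 6 \sqrt{S}}{9} = - \frac{6 S \sqrt{S}}{9} = - \frac{6 S^{\frac{3}{2}}}{9} = - \frac{2 S^{\frac{3}{2}}}{3}$)
$o{\left(K,0 \right)} \left(-39\right) w{\left(7 \right)} = \left(3 - 0\right) \left(-39\right) \left(- \frac{2 \cdot 7^{\frac{3}{2}}}{3}\right) = \left(3 + 0\right) \left(-39\right) \left(- \frac{2 \cdot 7 \sqrt{7}}{3}\right) = 3 \left(-39\right) \left(- \frac{14 \sqrt{7}}{3}\right) = - 117 \left(- \frac{14 \sqrt{7}}{3}\right) = 546 \sqrt{7}$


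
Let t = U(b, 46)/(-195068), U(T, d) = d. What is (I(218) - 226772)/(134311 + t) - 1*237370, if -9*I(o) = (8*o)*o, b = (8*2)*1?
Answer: -27985922119791590/117899001459 ≈ -2.3737e+5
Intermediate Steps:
b = 16 (b = 16*1 = 16)
I(o) = -8*o²/9 (I(o) = -8*o*o/9 = -8*o²/9)
t = -23/97534 (t = 46/(-195068) = 46*(-1/195068) = -23/97534 ≈ -0.00023582)
(I(218) - 226772)/(134311 + t) - 1*237370 = (-8/9*218² - 226772)/(134311 - 23/97534) - 1*237370 = (-8/9*47524 - 226772)/(13099889051/97534) - 237370 = (-380192/9 - 226772)*(97534/13099889051) - 237370 = -2421140/9*97534/13099889051 - 237370 = -236143468760/117899001459 - 237370 = -27985922119791590/117899001459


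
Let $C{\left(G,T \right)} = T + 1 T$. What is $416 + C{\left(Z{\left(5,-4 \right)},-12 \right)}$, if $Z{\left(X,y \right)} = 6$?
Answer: $392$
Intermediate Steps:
$C{\left(G,T \right)} = 2 T$ ($C{\left(G,T \right)} = T + T = 2 T$)
$416 + C{\left(Z{\left(5,-4 \right)},-12 \right)} = 416 + 2 \left(-12\right) = 416 - 24 = 392$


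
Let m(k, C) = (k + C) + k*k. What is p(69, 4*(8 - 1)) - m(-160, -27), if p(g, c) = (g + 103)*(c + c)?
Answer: -15781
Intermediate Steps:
p(g, c) = 2*c*(103 + g) (p(g, c) = (103 + g)*(2*c) = 2*c*(103 + g))
m(k, C) = C + k + k² (m(k, C) = (C + k) + k² = C + k + k²)
p(69, 4*(8 - 1)) - m(-160, -27) = 2*(4*(8 - 1))*(103 + 69) - (-27 - 160 + (-160)²) = 2*(4*7)*172 - (-27 - 160 + 25600) = 2*28*172 - 1*25413 = 9632 - 25413 = -15781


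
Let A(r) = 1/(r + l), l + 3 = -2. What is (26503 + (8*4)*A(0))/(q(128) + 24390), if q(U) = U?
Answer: 10191/9430 ≈ 1.0807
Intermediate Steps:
l = -5 (l = -3 - 2 = -5)
A(r) = 1/(-5 + r) (A(r) = 1/(r - 5) = 1/(-5 + r))
(26503 + (8*4)*A(0))/(q(128) + 24390) = (26503 + (8*4)/(-5 + 0))/(128 + 24390) = (26503 + 32/(-5))/24518 = (26503 + 32*(-⅕))*(1/24518) = (26503 - 32/5)*(1/24518) = (132483/5)*(1/24518) = 10191/9430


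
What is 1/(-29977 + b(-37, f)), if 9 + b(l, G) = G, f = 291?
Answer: -1/29695 ≈ -3.3676e-5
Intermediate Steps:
b(l, G) = -9 + G
1/(-29977 + b(-37, f)) = 1/(-29977 + (-9 + 291)) = 1/(-29977 + 282) = 1/(-29695) = -1/29695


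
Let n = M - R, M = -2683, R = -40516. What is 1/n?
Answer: 1/37833 ≈ 2.6432e-5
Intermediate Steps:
n = 37833 (n = -2683 - 1*(-40516) = -2683 + 40516 = 37833)
1/n = 1/37833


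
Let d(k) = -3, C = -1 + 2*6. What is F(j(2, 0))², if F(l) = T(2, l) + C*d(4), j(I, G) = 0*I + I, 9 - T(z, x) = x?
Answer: 676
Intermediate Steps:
T(z, x) = 9 - x
j(I, G) = I (j(I, G) = 0 + I = I)
C = 11 (C = -1 + 12 = 11)
F(l) = -24 - l (F(l) = (9 - l) + 11*(-3) = (9 - l) - 33 = -24 - l)
F(j(2, 0))² = (-24 - 1*2)² = (-24 - 2)² = (-26)² = 676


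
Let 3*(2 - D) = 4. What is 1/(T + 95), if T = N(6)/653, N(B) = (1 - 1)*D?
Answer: 1/95 ≈ 0.010526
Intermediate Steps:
D = 2/3 (D = 2 - 1/3*4 = 2 - 4/3 = 2/3 ≈ 0.66667)
N(B) = 0 (N(B) = (1 - 1)*(2/3) = 0*(2/3) = 0)
T = 0 (T = 0/653 = 0*(1/653) = 0)
1/(T + 95) = 1/(0 + 95) = 1/95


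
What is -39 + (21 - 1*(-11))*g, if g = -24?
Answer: -807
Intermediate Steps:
-39 + (21 - 1*(-11))*g = -39 + (21 - 1*(-11))*(-24) = -39 + (21 + 11)*(-24) = -39 + 32*(-24) = -39 - 768 = -807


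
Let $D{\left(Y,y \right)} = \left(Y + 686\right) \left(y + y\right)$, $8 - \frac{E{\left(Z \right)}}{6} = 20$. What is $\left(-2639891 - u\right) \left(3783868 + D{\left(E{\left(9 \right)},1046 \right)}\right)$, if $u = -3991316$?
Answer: $6849503007300$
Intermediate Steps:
$E{\left(Z \right)} = -72$ ($E{\left(Z \right)} = 48 - 120 = -72$)
$D{\left(Y,y \right)} = 2 y \left(686 + Y\right)$ ($D{\left(Y,y \right)} = \left(686 + Y\right) 2 y = 2 y \left(686 + Y\right)$)
$\left(-2639891 - u\right) \left(3783868 + D{\left(E{\left(9 \right)},1046 \right)}\right) = \left(-2639891 - -3991316\right) \left(3783868 + 2 \cdot 1046 \left(686 - 72\right)\right) = \left(-2639891 + 3991316\right) \left(3783868 + 2 \cdot 1046 \cdot 614\right) = 1351425 \left(3783868 + 1284488\right) = 1351425 \cdot 5068356 = 6849503007300$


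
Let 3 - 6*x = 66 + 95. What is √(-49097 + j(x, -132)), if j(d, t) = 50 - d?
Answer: 23*I*√834/3 ≈ 221.41*I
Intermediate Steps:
x = -79/3 (x = ½ - (66 + 95)/6 = ½ - ⅙*161 = ½ - 161/6 = -79/3 ≈ -26.333)
√(-49097 + j(x, -132)) = √(-49097 + (50 - 1*(-79/3))) = √(-49097 + (50 + 79/3)) = √(-49097 + 229/3) = √(-147062/3) = 23*I*√834/3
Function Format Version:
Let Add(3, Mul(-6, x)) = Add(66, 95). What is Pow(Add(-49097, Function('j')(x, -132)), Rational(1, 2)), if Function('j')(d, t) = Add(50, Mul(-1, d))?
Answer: Mul(Rational(23, 3), I, Pow(834, Rational(1, 2))) ≈ Mul(221.41, I)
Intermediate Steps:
x = Rational(-79, 3) (x = Add(Rational(1, 2), Mul(Rational(-1, 6), Add(66, 95))) = Add(Rational(1, 2), Mul(Rational(-1, 6), 161)) = Add(Rational(1, 2), Rational(-161, 6)) = Rational(-79, 3) ≈ -26.333)
Pow(Add(-49097, Function('j')(x, -132)), Rational(1, 2)) = Pow(Add(-49097, Add(50, Mul(-1, Rational(-79, 3)))), Rational(1, 2)) = Pow(Add(-49097, Add(50, Rational(79, 3))), Rational(1, 2)) = Pow(Add(-49097, Rational(229, 3)), Rational(1, 2)) = Pow(Rational(-147062, 3), Rational(1, 2)) = Mul(Rational(23, 3), I, Pow(834, Rational(1, 2)))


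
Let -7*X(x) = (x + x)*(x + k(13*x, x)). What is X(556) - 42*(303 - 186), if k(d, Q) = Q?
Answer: -1270942/7 ≈ -1.8156e+5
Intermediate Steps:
X(x) = -4*x**2/7 (X(x) = -(x + x)*(x + x)/7 = -2*x*2*x/7 = -4*x**2/7)
X(556) - 42*(303 - 186) = -4/7*556**2 - 42*(303 - 186) = -4/7*309136 - 42*117 = -1236544/7 - 1*4914 = -1236544/7 - 4914 = -1270942/7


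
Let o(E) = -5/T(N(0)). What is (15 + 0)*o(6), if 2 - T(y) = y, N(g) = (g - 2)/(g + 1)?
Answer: -75/4 ≈ -18.750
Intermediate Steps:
N(g) = (-2 + g)/(1 + g)
T(y) = 2 - y
o(E) = -5/4 (o(E) = -5/(2 - (-2 + 0)/(1 + 0)) = -5/(2 - (-2)/1) = -5/(2 - (-2)) = -5/(2 - 1*(-2)) = -5/(2 + 2) = -5/4)
(15 + 0)*o(6) = (15 + 0)*(-5/4) = 15*(-5/4) = -75/4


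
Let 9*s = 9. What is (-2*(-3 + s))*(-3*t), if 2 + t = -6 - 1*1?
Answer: 108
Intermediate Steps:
s = 1 (s = (⅑)*9 = 1)
t = -9 (t = -2 + (-6 - 1*1) = -2 + (-6 - 1) = -2 - 7 = -9)
(-2*(-3 + s))*(-3*t) = (-2*(-3 + 1))*(-3*(-9)) = -2*(-2)*27 = 4*27 = 108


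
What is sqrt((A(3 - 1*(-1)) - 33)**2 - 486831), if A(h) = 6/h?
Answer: I*sqrt(1943355)/2 ≈ 697.02*I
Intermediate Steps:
sqrt((A(3 - 1*(-1)) - 33)**2 - 486831) = sqrt((6/(3 - 1*(-1)) - 33)**2 - 486831) = sqrt((6/(3 + 1) - 33)**2 - 486831) = sqrt((6/4 - 33)**2 - 486831) = sqrt((6*(1/4) - 33)**2 - 486831) = sqrt((3/2 - 33)**2 - 486831) = sqrt((-63/2)**2 - 486831) = sqrt(3969/4 - 486831) = sqrt(-1943355/4) = I*sqrt(1943355)/2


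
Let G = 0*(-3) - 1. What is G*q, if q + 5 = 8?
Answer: -3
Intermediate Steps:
q = 3 (q = -5 + 8 = 3)
G = -1 (G = 0 - 1 = -1)
G*q = -1*3 = -3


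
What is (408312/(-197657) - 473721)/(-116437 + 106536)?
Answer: 93634680009/1957001957 ≈ 47.846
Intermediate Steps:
(408312/(-197657) - 473721)/(-116437 + 106536) = (408312*(-1/197657) - 473721)/(-9901) = (-408312/197657 - 473721)*(-1/9901) = -93634680009/197657*(-1/9901) = 93634680009/1957001957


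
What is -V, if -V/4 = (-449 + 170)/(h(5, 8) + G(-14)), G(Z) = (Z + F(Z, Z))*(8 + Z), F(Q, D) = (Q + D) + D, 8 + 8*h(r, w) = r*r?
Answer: -8928/2705 ≈ -3.3006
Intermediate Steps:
h(r, w) = -1 + r²/8 (h(r, w) = -1 + (r*r)/8 = -1 + r²/8)
F(Q, D) = Q + 2*D (F(Q, D) = (D + Q) + D = Q + 2*D)
G(Z) = 4*Z*(8 + Z) (G(Z) = (Z + (Z + 2*Z))*(8 + Z) = (Z + 3*Z)*(8 + Z) = (4*Z)*(8 + Z) = 4*Z*(8 + Z))
V = 8928/2705 (V = -4*(-449 + 170)/((-1 + (⅛)*5²) + 4*(-14)*(8 - 14)) = -(-1116)/((-1 + (⅛)*25) + 4*(-14)*(-6)) = -(-1116)/((-1 + 25/8) + 336) = -(-1116)/(17/8 + 336) = -(-1116)/2705/8 = -(-1116)*8/2705 = -4*(-2232/2705) = 8928/2705 ≈ 3.3006)
-V = -1*8928/2705 = -8928/2705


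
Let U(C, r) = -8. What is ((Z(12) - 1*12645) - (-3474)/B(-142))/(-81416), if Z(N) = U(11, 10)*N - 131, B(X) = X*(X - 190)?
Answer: 303417047/1919137952 ≈ 0.15810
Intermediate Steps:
B(X) = X*(-190 + X)
Z(N) = -131 - 8*N (Z(N) = -8*N - 131 = -131 - 8*N)
((Z(12) - 1*12645) - (-3474)/B(-142))/(-81416) = (((-131 - 8*12) - 1*12645) - (-3474)/((-142*(-190 - 142))))/(-81416) = (((-131 - 96) - 12645) - (-3474)/((-142*(-332))))*(-1/81416) = ((-227 - 12645) - (-3474)/47144)*(-1/81416) = (-12872 - (-3474)/47144)*(-1/81416) = (-12872 - 1*(-1737/23572))*(-1/81416) = (-12872 + 1737/23572)*(-1/81416) = -303417047/23572*(-1/81416) = 303417047/1919137952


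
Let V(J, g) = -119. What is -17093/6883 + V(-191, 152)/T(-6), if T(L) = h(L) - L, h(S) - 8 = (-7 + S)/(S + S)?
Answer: -12922757/1245823 ≈ -10.373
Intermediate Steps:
h(S) = 8 + (-7 + S)/(2*S) (h(S) = 8 + (-7 + S)/(S + S) = 8 + (-7 + S)/((2*S)) = 8 + (-7 + S)*(1/(2*S)) = 8 + (-7 + S)/(2*S))
T(L) = -L + (-7 + 17*L)/(2*L) (T(L) = (-7 + 17*L)/(2*L) - L = -L + (-7 + 17*L)/(2*L))
-17093/6883 + V(-191, 152)/T(-6) = -17093/6883 - 119/(17/2 - 1*(-6) - 7/2/(-6)) = -17093*1/6883 - 119/(17/2 + 6 - 7/2*(-⅙)) = -17093/6883 - 119/(17/2 + 6 + 7/12) = -17093/6883 - 119/181/12 = -17093/6883 - 119*12/181 = -17093/6883 - 1428/181 = -12922757/1245823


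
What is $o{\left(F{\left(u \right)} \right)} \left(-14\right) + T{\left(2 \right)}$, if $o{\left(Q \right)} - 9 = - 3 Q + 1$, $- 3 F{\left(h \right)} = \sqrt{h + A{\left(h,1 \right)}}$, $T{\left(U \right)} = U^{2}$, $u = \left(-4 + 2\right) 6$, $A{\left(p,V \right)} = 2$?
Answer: $-136 - 14 i \sqrt{10} \approx -136.0 - 44.272 i$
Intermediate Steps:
$u = -12$ ($u = \left(-2\right) 6 = -12$)
$F{\left(h \right)} = - \frac{\sqrt{2 + h}}{3}$ ($F{\left(h \right)} = - \frac{\sqrt{h + 2}}{3} = - \frac{\sqrt{2 + h}}{3}$)
$o{\left(Q \right)} = 10 - 3 Q$ ($o{\left(Q \right)} = 9 - \left(-1 + 3 Q\right) = 10 - 3 Q$)
$o{\left(F{\left(u \right)} \right)} \left(-14\right) + T{\left(2 \right)} = \left(10 - 3 \left(- \frac{\sqrt{2 - 12}}{3}\right)\right) \left(-14\right) + 2^{2} = \left(10 - 3 \left(- \frac{\sqrt{-10}}{3}\right)\right) \left(-14\right) + 4 = \left(10 - 3 \left(- \frac{i \sqrt{10}}{3}\right)\right) \left(-14\right) + 4 = \left(10 + i \sqrt{10}\right) \left(-14\right) + 4 = \left(-140 - 14 i \sqrt{10}\right) + 4 = -136 - 14 i \sqrt{10}$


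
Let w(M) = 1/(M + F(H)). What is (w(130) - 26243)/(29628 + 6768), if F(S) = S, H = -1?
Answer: -1692673/2347542 ≈ -0.72104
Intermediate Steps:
w(M) = 1/(-1 + M) (w(M) = 1/(M - 1) = 1/(-1 + M))
(w(130) - 26243)/(29628 + 6768) = (1/(-1 + 130) - 26243)/(29628 + 6768) = (1/129 - 26243)/36396 = (1/129 - 26243)*(1/36396) = -3385346/129*1/36396 = -1692673/2347542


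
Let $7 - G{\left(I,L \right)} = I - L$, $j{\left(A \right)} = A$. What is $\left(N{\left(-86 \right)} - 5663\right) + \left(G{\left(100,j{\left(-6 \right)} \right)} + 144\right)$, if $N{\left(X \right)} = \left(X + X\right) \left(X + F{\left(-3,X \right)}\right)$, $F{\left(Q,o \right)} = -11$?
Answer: $11066$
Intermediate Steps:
$N{\left(X \right)} = 2 X \left(-11 + X\right)$ ($N{\left(X \right)} = \left(X + X\right) \left(X - 11\right) = 2 X \left(-11 + X\right)$)
$G{\left(I,L \right)} = 7 + L - I$ ($G{\left(I,L \right)} = 7 - \left(I - L\right) = 7 + L - I$)
$\left(N{\left(-86 \right)} - 5663\right) + \left(G{\left(100,j{\left(-6 \right)} \right)} + 144\right) = \left(2 \left(-86\right) \left(-11 - 86\right) - 5663\right) + \left(\left(7 - 6 - 100\right) + 144\right) = \left(2 \left(-86\right) \left(-97\right) - 5663\right) + \left(\left(7 - 6 - 100\right) + 144\right) = \left(16684 - 5663\right) + \left(-99 + 144\right) = 11021 + 45 = 11066$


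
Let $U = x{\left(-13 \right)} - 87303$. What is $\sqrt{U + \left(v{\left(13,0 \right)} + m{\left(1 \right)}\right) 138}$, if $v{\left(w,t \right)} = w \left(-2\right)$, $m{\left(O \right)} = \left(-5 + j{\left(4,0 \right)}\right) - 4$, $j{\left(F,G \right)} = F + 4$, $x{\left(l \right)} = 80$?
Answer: $i \sqrt{90949} \approx 301.58 i$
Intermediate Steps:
$j{\left(F,G \right)} = 4 + F$
$m{\left(O \right)} = -1$ ($m{\left(O \right)} = \left(-5 + \left(4 + 4\right)\right) - 4 = \left(-5 + 8\right) - 4 = 3 - 4 = -1$)
$U = -87223$ ($U = 80 - 87303 = -87223$)
$v{\left(w,t \right)} = - 2 w$
$\sqrt{U + \left(v{\left(13,0 \right)} + m{\left(1 \right)}\right) 138} = \sqrt{-87223 + \left(\left(-2\right) 13 - 1\right) 138} = \sqrt{-87223 + \left(-26 - 1\right) 138} = \sqrt{-87223 - 3726} = \sqrt{-90949} = i \sqrt{90949}$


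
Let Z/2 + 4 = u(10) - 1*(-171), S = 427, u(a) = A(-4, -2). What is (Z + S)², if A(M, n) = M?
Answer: 567009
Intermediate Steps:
u(a) = -4
Z = 326 (Z = -8 + 2*(-4 - 1*(-171)) = -8 + 2*(-4 + 171) = -8 + 2*167 = -8 + 334 = 326)
(Z + S)² = (326 + 427)² = 753² = 567009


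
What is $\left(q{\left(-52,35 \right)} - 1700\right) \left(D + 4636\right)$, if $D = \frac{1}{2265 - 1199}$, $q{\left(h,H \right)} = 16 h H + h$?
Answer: $- \frac{76284356972}{533} \approx -1.4312 \cdot 10^{8}$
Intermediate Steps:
$q{\left(h,H \right)} = h + 16 H h$ ($q{\left(h,H \right)} = 16 H h + h = h + 16 H h$)
$D = \frac{1}{1066} \approx 0.00093809$
$\left(q{\left(-52,35 \right)} - 1700\right) \left(D + 4636\right) = \left(- 52 \left(1 + 16 \cdot 35\right) - 1700\right) \left(\frac{1}{1066} + 4636\right) = \left(- 52 \left(1 + 560\right) - 1700\right) \frac{4941977}{1066} = \left(\left(-52\right) 561 - 1700\right) \frac{4941977}{1066} = \left(-29172 - 1700\right) \frac{4941977}{1066} = \left(-30872\right) \frac{4941977}{1066} = - \frac{76284356972}{533}$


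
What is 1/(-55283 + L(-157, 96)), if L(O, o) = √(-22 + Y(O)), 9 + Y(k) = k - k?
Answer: -55283/3056210120 - I*√31/3056210120 ≈ -1.8089e-5 - 1.8218e-9*I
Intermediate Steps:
Y(k) = -9 (Y(k) = -9 + (k - k) = -9 + 0 = -9)
L(O, o) = I*√31 (L(O, o) = √(-22 - 9) = √(-31) = I*√31)
1/(-55283 + L(-157, 96)) = 1/(-55283 + I*√31)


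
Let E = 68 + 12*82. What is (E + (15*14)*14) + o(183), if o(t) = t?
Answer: 4175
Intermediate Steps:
E = 1052 (E = 68 + 984 = 1052)
(E + (15*14)*14) + o(183) = (1052 + (15*14)*14) + 183 = (1052 + 210*14) + 183 = (1052 + 2940) + 183 = 3992 + 183 = 4175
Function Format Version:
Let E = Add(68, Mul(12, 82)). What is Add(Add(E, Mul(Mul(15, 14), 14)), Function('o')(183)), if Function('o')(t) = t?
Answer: 4175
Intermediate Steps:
E = 1052 (E = Add(68, 984) = 1052)
Add(Add(E, Mul(Mul(15, 14), 14)), Function('o')(183)) = Add(Add(1052, Mul(Mul(15, 14), 14)), 183) = Add(Add(1052, Mul(210, 14)), 183) = Add(Add(1052, 2940), 183) = Add(3992, 183) = 4175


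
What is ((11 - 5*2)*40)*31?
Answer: 1240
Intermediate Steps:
((11 - 5*2)*40)*31 = ((11 - 1*10)*40)*31 = ((11 - 10)*40)*31 = (1*40)*31 = 40*31 = 1240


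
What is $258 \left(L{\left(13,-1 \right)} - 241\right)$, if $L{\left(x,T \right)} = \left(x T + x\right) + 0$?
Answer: $-62178$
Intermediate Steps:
$L{\left(x,T \right)} = x + T x$ ($L{\left(x,T \right)} = \left(T x + x\right) + 0 = \left(x + T x\right) + 0 = x + T x$)
$258 \left(L{\left(13,-1 \right)} - 241\right) = 258 \left(13 \left(1 - 1\right) - 241\right) = 258 \left(13 \cdot 0 - 241\right) = 258 \left(0 - 241\right) = 258 \left(-241\right) = -62178$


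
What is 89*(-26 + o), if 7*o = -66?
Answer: -22072/7 ≈ -3153.1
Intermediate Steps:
o = -66/7 (o = (1/7)*(-66) = -66/7 ≈ -9.4286)
89*(-26 + o) = 89*(-26 - 66/7) = 89*(-248/7) = -22072/7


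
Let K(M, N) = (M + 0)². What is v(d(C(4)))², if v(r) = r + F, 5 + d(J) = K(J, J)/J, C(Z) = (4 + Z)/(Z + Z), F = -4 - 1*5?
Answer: 169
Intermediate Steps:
K(M, N) = M²
F = -9 (F = -4 - 5 = -9)
C(Z) = (4 + Z)/(2*Z) (C(Z) = (4 + Z)/((2*Z)) = (4 + Z)*(1/(2*Z)) = (4 + Z)/(2*Z))
d(J) = -5 + J (d(J) = -5 + J²/J = -5 + J)
v(r) = -9 + r (v(r) = r - 9 = -9 + r)
v(d(C(4)))² = (-9 + (-5 + (½)*(4 + 4)/4))² = (-9 + (-5 + (½)*(¼)*8))² = (-9 + (-5 + 1))² = (-9 - 4)² = (-13)² = 169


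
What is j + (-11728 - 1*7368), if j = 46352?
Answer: 27256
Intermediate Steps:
j + (-11728 - 1*7368) = 46352 + (-11728 - 1*7368) = 46352 + (-11728 - 7368) = 46352 - 19096 = 27256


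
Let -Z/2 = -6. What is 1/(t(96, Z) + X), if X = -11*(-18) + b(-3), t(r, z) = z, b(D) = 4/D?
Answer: 3/626 ≈ 0.0047923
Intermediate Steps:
Z = 12 (Z = -2*(-6) = 12)
X = 590/3 (X = -11*(-18) + 4/(-3) = 198 + 4*(-⅓) = 198 - 4/3 = 590/3 ≈ 196.67)
1/(t(96, Z) + X) = 1/(12 + 590/3) = 1/(626/3) = 3/626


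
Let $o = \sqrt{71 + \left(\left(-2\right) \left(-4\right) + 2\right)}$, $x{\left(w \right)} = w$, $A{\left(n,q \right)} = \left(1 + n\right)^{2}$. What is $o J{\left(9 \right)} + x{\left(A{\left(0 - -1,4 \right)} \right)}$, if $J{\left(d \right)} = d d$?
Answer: $733$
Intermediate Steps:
$o = 9$ ($o = \sqrt{71 + \left(8 + 2\right)} = \sqrt{71 + 10} = \sqrt{81} = 9$)
$J{\left(d \right)} = d^{2}$
$o J{\left(9 \right)} + x{\left(A{\left(0 - -1,4 \right)} \right)} = 9 \cdot 9^{2} + \left(1 + \left(0 - -1\right)\right)^{2} = 9 \cdot 81 + \left(1 + \left(0 + 1\right)\right)^{2} = 729 + \left(1 + 1\right)^{2} = 729 + 2^{2} = 729 + 4 = 733$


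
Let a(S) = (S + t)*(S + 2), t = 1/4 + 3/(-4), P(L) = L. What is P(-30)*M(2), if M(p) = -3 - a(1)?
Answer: 135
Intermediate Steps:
t = -½ (t = 1*(¼) + 3*(-¼) = ¼ - ¾ = -½ ≈ -0.50000)
a(S) = (2 + S)*(-½ + S) (a(S) = (S - ½)*(S + 2) = (-½ + S)*(2 + S) = (2 + S)*(-½ + S))
M(p) = -9/2 (M(p) = -3 - (-1 + 1² + (3/2)*1) = -3 - (-1 + 1 + 3/2) = -3 - 1*3/2 = -3 - 3/2 = -9/2)
P(-30)*M(2) = -30*(-9/2) = 135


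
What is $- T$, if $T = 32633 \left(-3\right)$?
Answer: $97899$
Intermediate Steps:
$T = -97899$
$- T = \left(-1\right) \left(-97899\right) = 97899$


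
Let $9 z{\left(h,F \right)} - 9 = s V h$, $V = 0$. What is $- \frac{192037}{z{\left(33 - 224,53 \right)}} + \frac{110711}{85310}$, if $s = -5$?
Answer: $- \frac{16382565759}{85310} \approx -1.9204 \cdot 10^{5}$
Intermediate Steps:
$z{\left(h,F \right)} = 1$ ($z{\left(h,F \right)} = 1 + \frac{\left(-5\right) 0 h}{9} = 1 + \frac{0 h}{9} = 1 + \frac{1}{9} \cdot 0 = 1 + 0 = 1$)
$- \frac{192037}{z{\left(33 - 224,53 \right)}} + \frac{110711}{85310} = - \frac{192037}{1} + \frac{110711}{85310} = \left(-192037\right) 1 + 110711 \cdot \frac{1}{85310} = -192037 + \frac{110711}{85310} = - \frac{16382565759}{85310}$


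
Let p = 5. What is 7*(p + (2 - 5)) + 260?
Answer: 274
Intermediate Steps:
7*(p + (2 - 5)) + 260 = 7*(5 + (2 - 5)) + 260 = 7*(5 - 3) + 260 = 7*2 + 260 = 14 + 260 = 274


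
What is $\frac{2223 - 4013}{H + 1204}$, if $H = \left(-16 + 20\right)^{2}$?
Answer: $- \frac{179}{122} \approx -1.4672$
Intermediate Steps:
$H = 16$ ($H = 4^{2} = 16$)
$\frac{2223 - 4013}{H + 1204} = \frac{2223 - 4013}{16 + 1204} = - \frac{1790}{1220} = \left(-1790\right) \frac{1}{1220} = - \frac{179}{122}$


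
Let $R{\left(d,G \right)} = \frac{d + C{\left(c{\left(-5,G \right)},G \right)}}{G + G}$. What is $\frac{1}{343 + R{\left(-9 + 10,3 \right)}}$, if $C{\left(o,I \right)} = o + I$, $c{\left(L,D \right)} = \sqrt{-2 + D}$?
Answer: $\frac{6}{2063} \approx 0.0029084$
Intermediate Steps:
$C{\left(o,I \right)} = I + o$
$R{\left(d,G \right)} = \frac{G + d + \sqrt{-2 + G}}{2 G}$ ($R{\left(d,G \right)} = \frac{d + \left(G + \sqrt{-2 + G}\right)}{G + G} = \frac{G + d + \sqrt{-2 + G}}{2 G}$)
$\frac{1}{343 + R{\left(-9 + 10,3 \right)}} = \frac{1}{343 + \frac{3 + \left(-9 + 10\right) + \sqrt{-2 + 3}}{2 \cdot 3}} = \frac{1}{343 + \frac{1}{2} \cdot \frac{1}{3} \left(3 + 1 + \sqrt{1}\right)} = \frac{1}{343 + \frac{1}{2} \cdot \frac{1}{3} \left(3 + 1 + 1\right)} = \frac{1}{343 + \frac{1}{2} \cdot \frac{1}{3} \cdot 5} = \frac{1}{343 + \frac{5}{6}} = \frac{1}{\frac{2063}{6}} = \frac{6}{2063}$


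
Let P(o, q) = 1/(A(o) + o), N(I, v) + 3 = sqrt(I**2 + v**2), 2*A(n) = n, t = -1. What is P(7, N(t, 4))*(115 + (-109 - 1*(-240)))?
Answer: 164/7 ≈ 23.429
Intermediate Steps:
A(n) = n/2
N(I, v) = -3 + sqrt(I**2 + v**2)
P(o, q) = 2/(3*o) (P(o, q) = 1/(o/2 + o) = 1/(3*o/2) = 2/(3*o))
P(7, N(t, 4))*(115 + (-109 - 1*(-240))) = ((2/3)/7)*(115 + (-109 - 1*(-240))) = ((2/3)*(1/7))*(115 + (-109 + 240)) = 2*(115 + 131)/21 = (2/21)*246 = 164/7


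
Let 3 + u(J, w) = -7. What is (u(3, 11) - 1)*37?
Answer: -407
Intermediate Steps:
u(J, w) = -10 (u(J, w) = -3 - 7 = -10)
(u(3, 11) - 1)*37 = (-10 - 1)*37 = -11*37 = -407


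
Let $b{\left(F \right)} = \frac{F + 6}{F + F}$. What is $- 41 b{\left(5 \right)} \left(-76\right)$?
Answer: $\frac{17138}{5} \approx 3427.6$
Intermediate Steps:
$b{\left(F \right)} = \frac{6 + F}{2 F}$
$- 41 b{\left(5 \right)} \left(-76\right) = - 41 \frac{6 + 5}{2 \cdot 5} \left(-76\right) = - 41 \cdot \frac{1}{2} \cdot \frac{1}{5} \cdot 11 \left(-76\right) = \left(-41\right) \frac{11}{10} \left(-76\right) = \left(- \frac{451}{10}\right) \left(-76\right) = \frac{17138}{5}$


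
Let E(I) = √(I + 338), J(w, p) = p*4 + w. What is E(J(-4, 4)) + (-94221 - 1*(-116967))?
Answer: 22746 + 5*√14 ≈ 22765.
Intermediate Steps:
J(w, p) = w + 4*p (J(w, p) = 4*p + w = w + 4*p)
E(I) = √(338 + I)
E(J(-4, 4)) + (-94221 - 1*(-116967)) = √(338 + (-4 + 4*4)) + (-94221 - 1*(-116967)) = √(338 + (-4 + 16)) + (-94221 + 116967) = √(338 + 12) + 22746 = √350 + 22746 = 5*√14 + 22746 = 22746 + 5*√14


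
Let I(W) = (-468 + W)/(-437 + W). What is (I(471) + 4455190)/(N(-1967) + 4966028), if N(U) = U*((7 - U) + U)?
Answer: 151476463/168376806 ≈ 0.89963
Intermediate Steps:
N(U) = 7*U (N(U) = U*7 = 7*U)
I(W) = (-468 + W)/(-437 + W)
(I(471) + 4455190)/(N(-1967) + 4966028) = ((-468 + 471)/(-437 + 471) + 4455190)/(7*(-1967) + 4966028) = (3/34 + 4455190)/(-13769 + 4966028) = ((1/34)*3 + 4455190)/4952259 = (3/34 + 4455190)*(1/4952259) = (151476463/34)*(1/4952259) = 151476463/168376806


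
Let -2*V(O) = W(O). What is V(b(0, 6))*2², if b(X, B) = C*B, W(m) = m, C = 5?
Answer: -60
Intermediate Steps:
b(X, B) = 5*B
V(O) = -O/2
V(b(0, 6))*2² = -5*6/2*2² = -½*30*4 = -15*4 = -60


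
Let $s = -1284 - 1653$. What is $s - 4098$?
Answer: $-7035$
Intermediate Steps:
$s = -2937$
$s - 4098 = -2937 - 4098 = -7035$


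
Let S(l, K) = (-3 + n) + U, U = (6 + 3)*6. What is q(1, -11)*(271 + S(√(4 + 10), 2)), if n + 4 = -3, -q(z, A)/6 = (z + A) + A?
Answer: 39690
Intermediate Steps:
q(z, A) = -12*A - 6*z (q(z, A) = -6*((z + A) + A) = -6*((A + z) + A) = -6*(z + 2*A) = -12*A - 6*z)
U = 54 (U = 9*6 = 54)
n = -7 (n = -4 - 3 = -7)
S(l, K) = 44 (S(l, K) = (-3 - 7) + 54 = -10 + 54 = 44)
q(1, -11)*(271 + S(√(4 + 10), 2)) = (-12*(-11) - 6*1)*(271 + 44) = (132 - 6)*315 = 126*315 = 39690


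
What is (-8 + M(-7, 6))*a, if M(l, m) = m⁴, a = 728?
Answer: 937664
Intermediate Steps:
(-8 + M(-7, 6))*a = (-8 + 6⁴)*728 = (-8 + 1296)*728 = 1288*728 = 937664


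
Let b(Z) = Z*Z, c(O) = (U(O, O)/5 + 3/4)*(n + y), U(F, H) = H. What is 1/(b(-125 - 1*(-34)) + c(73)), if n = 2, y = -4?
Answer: 10/82503 ≈ 0.00012121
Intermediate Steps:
c(O) = -3/2 - 2*O/5 (c(O) = (O/5 + 3/4)*(2 - 4) = (O*(⅕) + 3*(¼))*(-2) = (O/5 + ¾)*(-2) = (¾ + O/5)*(-2) = -3/2 - 2*O/5)
b(Z) = Z²
1/(b(-125 - 1*(-34)) + c(73)) = 1/((-125 - 1*(-34))² + (-3/2 - ⅖*73)) = 1/((-125 + 34)² + (-3/2 - 146/5)) = 1/((-91)² - 307/10) = 1/(8281 - 307/10) = 1/(82503/10) = 10/82503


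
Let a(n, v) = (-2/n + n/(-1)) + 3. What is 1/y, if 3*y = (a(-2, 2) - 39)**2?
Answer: 1/363 ≈ 0.0027548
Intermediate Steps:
a(n, v) = 3 - n - 2/n (a(n, v) = (-2/n + n*(-1)) + 3 = (-2/n - n) + 3 = (-n - 2/n) + 3 = 3 - n - 2/n)
y = 363 (y = ((3 - 1*(-2) - 2/(-2)) - 39)**2/3 = ((3 + 2 - 2*(-1/2)) - 39)**2/3 = ((3 + 2 + 1) - 39)**2/3 = (6 - 39)**2/3 = (1/3)*(-33)**2 = (1/3)*1089 = 363)
1/y = 1/363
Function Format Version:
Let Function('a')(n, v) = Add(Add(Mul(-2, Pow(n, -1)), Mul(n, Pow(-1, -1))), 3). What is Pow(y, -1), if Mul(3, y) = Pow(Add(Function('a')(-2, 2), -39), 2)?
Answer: Rational(1, 363) ≈ 0.0027548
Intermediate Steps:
Function('a')(n, v) = Add(3, Mul(-1, n), Mul(-2, Pow(n, -1))) (Function('a')(n, v) = Add(Add(Mul(-2, Pow(n, -1)), Mul(n, -1)), 3) = Add(Add(Mul(-2, Pow(n, -1)), Mul(-1, n)), 3) = Add(Add(Mul(-1, n), Mul(-2, Pow(n, -1))), 3) = Add(3, Mul(-1, n), Mul(-2, Pow(n, -1))))
y = 363 (y = Mul(Rational(1, 3), Pow(Add(Add(3, Mul(-1, -2), Mul(-2, Pow(-2, -1))), -39), 2)) = Mul(Rational(1, 3), Pow(Add(Add(3, 2, Mul(-2, Rational(-1, 2))), -39), 2)) = Mul(Rational(1, 3), Pow(Add(Add(3, 2, 1), -39), 2)) = Mul(Rational(1, 3), Pow(Add(6, -39), 2)) = Mul(Rational(1, 3), Pow(-33, 2)) = Mul(Rational(1, 3), 1089) = 363)
Pow(y, -1) = Pow(363, -1) = Rational(1, 363)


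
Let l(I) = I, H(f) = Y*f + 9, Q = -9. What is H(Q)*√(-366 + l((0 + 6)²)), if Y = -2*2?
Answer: 45*I*√330 ≈ 817.47*I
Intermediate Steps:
Y = -4
H(f) = 9 - 4*f (H(f) = -4*f + 9 = 9 - 4*f)
H(Q)*√(-366 + l((0 + 6)²)) = (9 - 4*(-9))*√(-366 + (0 + 6)²) = (9 + 36)*√(-366 + 6²) = 45*√(-366 + 36) = 45*√(-330) = 45*(I*√330) = 45*I*√330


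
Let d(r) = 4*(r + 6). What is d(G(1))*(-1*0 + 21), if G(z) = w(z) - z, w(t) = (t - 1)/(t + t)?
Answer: 420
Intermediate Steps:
w(t) = (-1 + t)/(2*t) (w(t) = (-1 + t)/((2*t)) = (-1 + t)*(1/(2*t)) = (-1 + t)/(2*t))
G(z) = -z + (-1 + z)/(2*z) (G(z) = (-1 + z)/(2*z) - z = -z + (-1 + z)/(2*z))
d(r) = 24 + 4*r (d(r) = 4*(6 + r) = 24 + 4*r)
d(G(1))*(-1*0 + 21) = (24 + 4*(½ - 1*1 - ½/1))*(-1*0 + 21) = (24 + 4*(½ - 1 - ½*1))*(0 + 21) = (24 + 4*(½ - 1 - ½))*21 = (24 + 4*(-1))*21 = (24 - 4)*21 = 20*21 = 420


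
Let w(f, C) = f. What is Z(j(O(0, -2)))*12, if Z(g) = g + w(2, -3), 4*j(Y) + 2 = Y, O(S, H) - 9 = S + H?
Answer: 39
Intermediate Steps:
O(S, H) = 9 + H + S (O(S, H) = 9 + (S + H) = 9 + (H + S) = 9 + H + S)
j(Y) = -½ + Y/4
Z(g) = 2 + g (Z(g) = g + 2 = 2 + g)
Z(j(O(0, -2)))*12 = (2 + (-½ + (9 - 2 + 0)/4))*12 = (2 + (-½ + (¼)*7))*12 = (2 + (-½ + 7/4))*12 = (2 + 5/4)*12 = (13/4)*12 = 39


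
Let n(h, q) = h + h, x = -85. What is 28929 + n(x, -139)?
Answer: 28759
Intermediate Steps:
n(h, q) = 2*h
28929 + n(x, -139) = 28929 + 2*(-85) = 28929 - 170 = 28759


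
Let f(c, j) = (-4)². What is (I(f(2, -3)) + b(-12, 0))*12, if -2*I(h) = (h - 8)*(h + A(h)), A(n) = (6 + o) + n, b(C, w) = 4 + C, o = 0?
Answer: -1920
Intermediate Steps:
f(c, j) = 16
A(n) = 6 + n (A(n) = (6 + 0) + n = 6 + n)
I(h) = -(-8 + h)*(6 + 2*h)/2 (I(h) = -(h - 8)*(h + (6 + h))/2 = -(-8 + h)*(6 + 2*h)/2)
(I(f(2, -3)) + b(-12, 0))*12 = ((24 - 1*16² + 5*16) + (4 - 12))*12 = ((24 - 1*256 + 80) - 8)*12 = ((24 - 256 + 80) - 8)*12 = (-152 - 8)*12 = -160*12 = -1920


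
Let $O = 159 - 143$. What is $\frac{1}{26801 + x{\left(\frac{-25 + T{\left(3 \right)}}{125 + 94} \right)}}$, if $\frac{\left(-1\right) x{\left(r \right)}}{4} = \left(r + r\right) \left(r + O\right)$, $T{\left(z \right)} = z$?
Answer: $\frac{47961}{1286015593} \approx 3.7294 \cdot 10^{-5}$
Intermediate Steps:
$O = 16$
$x{\left(r \right)} = - 8 r \left(16 + r\right)$ ($x{\left(r \right)} = - 4 \left(r + r\right) \left(r + 16\right) = - 4 \cdot 2 r \left(16 + r\right) = - 8 r \left(16 + r\right)$)
$\frac{1}{26801 + x{\left(\frac{-25 + T{\left(3 \right)}}{125 + 94} \right)}} = \frac{1}{26801 - 8 \frac{-25 + 3}{125 + 94} \left(16 + \frac{-25 + 3}{125 + 94}\right)} = \frac{1}{26801 - 8 \left(- \frac{22}{219}\right) \left(16 - \frac{22}{219}\right)} = \frac{1}{26801 - 8 \left(\left(-22\right) \frac{1}{219}\right) \left(16 - \frac{22}{219}\right)} = \frac{1}{26801 - - \frac{176 \left(16 - \frac{22}{219}\right)}{219}} = \frac{1}{26801 - \left(- \frac{176}{219}\right) \frac{3482}{219}} = \frac{1}{26801 + \frac{612832}{47961}} = \frac{1}{\frac{1286015593}{47961}} = \frac{47961}{1286015593}$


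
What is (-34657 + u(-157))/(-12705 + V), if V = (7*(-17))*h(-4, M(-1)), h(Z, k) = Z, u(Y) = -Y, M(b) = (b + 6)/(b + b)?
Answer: 34500/12229 ≈ 2.8212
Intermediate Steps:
M(b) = (6 + b)/(2*b) (M(b) = (6 + b)/((2*b)) = (6 + b)*(1/(2*b)) = (6 + b)/(2*b))
V = 476 (V = (7*(-17))*(-4) = -119*(-4) = 476)
(-34657 + u(-157))/(-12705 + V) = (-34657 - 1*(-157))/(-12705 + 476) = (-34657 + 157)/(-12229) = -34500*(-1/12229) = 34500/12229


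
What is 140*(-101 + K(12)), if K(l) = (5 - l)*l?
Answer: -25900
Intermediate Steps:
K(l) = l*(5 - l)
140*(-101 + K(12)) = 140*(-101 + 12*(5 - 1*12)) = 140*(-101 + 12*(5 - 12)) = 140*(-101 + 12*(-7)) = 140*(-101 - 84) = 140*(-185) = -25900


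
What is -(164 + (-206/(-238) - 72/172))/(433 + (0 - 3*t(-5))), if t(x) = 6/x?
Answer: -4207375/11170411 ≈ -0.37665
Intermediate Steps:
-(164 + (-206/(-238) - 72/172))/(433 + (0 - 3*t(-5))) = -(164 + (-206/(-238) - 72/172))/(433 + (0 - 18/(-5))) = -(164 + (-206*(-1/238) - 72*1/172))/(433 + (0 - 18*(-1)/5)) = -(164 + (103/119 - 18/43))/(433 + (0 - 3*(-6/5))) = -(164 + 2287/5117)/(433 + (0 + 18/5)) = -841475/(5117*(433 + 18/5)) = -841475/(5117*2183/5) = -841475*5/(5117*2183) = -1*4207375/11170411 = -4207375/11170411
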